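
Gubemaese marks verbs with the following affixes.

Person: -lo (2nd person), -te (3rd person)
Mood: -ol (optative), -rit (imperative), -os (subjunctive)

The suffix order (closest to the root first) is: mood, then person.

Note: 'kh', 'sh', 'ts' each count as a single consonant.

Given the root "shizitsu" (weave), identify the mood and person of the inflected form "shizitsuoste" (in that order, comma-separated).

Segment: shizitsu-os-te.
mood: -os → subjunctive.
person: -te → 3rd person.

subjunctive, 3rd person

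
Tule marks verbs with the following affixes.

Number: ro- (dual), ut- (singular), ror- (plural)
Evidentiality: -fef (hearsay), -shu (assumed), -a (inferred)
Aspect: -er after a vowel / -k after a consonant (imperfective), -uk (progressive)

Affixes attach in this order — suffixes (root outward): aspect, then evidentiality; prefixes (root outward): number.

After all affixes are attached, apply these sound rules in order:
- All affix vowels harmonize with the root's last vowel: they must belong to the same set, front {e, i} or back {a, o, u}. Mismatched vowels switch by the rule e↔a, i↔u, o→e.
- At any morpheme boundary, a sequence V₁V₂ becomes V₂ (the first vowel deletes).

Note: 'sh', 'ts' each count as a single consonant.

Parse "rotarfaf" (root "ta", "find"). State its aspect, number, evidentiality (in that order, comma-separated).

imperfective, dual, hearsay

Segment: ro-ta-er-fef.
aspect: -er/k → imperfective.
number: ro- → dual.
evidentiality: -fef → hearsay.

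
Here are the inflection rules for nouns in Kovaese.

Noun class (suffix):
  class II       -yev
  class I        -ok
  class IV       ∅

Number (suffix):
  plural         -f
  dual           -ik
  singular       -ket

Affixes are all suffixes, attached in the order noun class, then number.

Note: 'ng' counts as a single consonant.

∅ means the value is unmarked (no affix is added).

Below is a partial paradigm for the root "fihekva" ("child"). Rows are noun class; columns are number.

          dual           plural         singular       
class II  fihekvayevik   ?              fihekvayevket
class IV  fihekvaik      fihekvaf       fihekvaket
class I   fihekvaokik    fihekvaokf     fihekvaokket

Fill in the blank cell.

Attach noun class class II -yev → fihekvayev.
Attach number plural -f → fihekvayevf.

fihekvayevf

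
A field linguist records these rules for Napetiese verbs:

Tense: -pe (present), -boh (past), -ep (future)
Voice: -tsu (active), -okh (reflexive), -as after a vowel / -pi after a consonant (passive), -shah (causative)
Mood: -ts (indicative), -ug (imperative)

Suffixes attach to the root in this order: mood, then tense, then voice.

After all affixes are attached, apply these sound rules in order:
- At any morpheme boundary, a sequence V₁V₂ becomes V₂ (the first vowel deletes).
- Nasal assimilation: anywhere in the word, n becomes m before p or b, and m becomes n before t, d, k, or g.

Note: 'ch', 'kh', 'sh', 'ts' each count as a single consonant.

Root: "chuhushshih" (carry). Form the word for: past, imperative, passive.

Attach mood imperative -ug → chuhushshihug.
Attach tense past -boh → chuhushshihugboh.
Attach voice passive -pi (after consonant 'h') → chuhushshihugbohpi.
Vowel deletion: no change.
Nasal assimilation: no change.

chuhushshihugbohpi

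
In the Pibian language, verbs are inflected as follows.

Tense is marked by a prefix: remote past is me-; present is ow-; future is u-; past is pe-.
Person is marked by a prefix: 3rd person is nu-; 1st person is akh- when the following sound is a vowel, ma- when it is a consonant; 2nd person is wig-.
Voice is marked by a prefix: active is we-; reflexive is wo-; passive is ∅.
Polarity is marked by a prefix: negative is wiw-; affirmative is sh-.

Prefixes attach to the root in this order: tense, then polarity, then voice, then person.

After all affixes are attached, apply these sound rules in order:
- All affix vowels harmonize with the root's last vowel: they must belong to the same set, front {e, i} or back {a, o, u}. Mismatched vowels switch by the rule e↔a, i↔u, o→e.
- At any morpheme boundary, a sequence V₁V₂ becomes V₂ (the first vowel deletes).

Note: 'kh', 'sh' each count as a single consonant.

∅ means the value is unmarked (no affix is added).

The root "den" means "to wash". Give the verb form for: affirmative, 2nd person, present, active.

wigweshewden

Attach tense present ow- → owden.
Attach polarity affirmative sh- → showden.
Attach voice active we- → weshowden.
Attach person 2nd person wig- → wigweshowden.
Apply vowel harmony: wigweshowden → wigweshewden.
Vowel deletion: no change.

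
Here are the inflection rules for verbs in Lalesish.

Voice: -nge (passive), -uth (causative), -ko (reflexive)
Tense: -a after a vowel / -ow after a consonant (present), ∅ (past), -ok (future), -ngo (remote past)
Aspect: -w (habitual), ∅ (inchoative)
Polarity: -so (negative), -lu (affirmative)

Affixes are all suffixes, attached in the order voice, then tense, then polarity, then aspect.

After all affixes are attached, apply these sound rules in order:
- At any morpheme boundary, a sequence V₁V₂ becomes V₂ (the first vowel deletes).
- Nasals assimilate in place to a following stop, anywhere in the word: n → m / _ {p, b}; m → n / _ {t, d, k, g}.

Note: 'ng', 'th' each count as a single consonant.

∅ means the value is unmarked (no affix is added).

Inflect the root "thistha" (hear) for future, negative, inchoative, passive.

Attach voice passive -nge → thisthange.
Attach tense future -ok → thisthangeok.
Attach polarity negative -so → thisthangeokso.
aspect = inchoative: zero marking, form stays thisthangeokso.
Apply vowel deletion: thisthangeokso → thisthangokso.
Nasal assimilation: no change.

thisthangokso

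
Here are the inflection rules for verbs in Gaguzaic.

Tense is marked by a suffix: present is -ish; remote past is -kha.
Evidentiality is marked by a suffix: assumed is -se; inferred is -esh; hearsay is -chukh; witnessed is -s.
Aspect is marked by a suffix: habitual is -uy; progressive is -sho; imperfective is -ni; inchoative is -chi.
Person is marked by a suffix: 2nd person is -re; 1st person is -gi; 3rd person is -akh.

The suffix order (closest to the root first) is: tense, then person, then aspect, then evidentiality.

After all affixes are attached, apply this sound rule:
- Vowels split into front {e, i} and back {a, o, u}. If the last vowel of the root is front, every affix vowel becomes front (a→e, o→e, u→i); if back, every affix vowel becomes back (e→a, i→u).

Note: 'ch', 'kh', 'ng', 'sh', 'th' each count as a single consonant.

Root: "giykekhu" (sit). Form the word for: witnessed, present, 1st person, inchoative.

giykekhuushguchus

Attach tense present -ish → giykekhuish.
Attach person 1st person -gi → giykekhuishgi.
Attach aspect inchoative -chi → giykekhuishgichi.
Attach evidentiality witnessed -s → giykekhuishgichis.
Apply vowel harmony: giykekhuishgichis → giykekhuushguchus.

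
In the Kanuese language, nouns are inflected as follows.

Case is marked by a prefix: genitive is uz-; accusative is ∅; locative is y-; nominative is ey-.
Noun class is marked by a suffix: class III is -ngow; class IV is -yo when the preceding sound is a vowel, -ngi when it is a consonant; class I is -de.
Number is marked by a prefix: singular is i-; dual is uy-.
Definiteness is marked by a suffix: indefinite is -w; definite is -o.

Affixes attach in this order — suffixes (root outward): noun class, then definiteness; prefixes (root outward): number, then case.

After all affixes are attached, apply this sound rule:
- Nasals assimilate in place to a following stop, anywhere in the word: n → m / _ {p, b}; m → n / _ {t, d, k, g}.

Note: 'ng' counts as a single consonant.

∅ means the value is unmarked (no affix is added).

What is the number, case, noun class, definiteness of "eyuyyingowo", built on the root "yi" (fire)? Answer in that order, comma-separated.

dual, nominative, class III, definite

Segment: ey-uy-yi-ngow-o.
number: uy- → dual.
case: ey- → nominative.
noun class: -ngow → class III.
definiteness: -o → definite.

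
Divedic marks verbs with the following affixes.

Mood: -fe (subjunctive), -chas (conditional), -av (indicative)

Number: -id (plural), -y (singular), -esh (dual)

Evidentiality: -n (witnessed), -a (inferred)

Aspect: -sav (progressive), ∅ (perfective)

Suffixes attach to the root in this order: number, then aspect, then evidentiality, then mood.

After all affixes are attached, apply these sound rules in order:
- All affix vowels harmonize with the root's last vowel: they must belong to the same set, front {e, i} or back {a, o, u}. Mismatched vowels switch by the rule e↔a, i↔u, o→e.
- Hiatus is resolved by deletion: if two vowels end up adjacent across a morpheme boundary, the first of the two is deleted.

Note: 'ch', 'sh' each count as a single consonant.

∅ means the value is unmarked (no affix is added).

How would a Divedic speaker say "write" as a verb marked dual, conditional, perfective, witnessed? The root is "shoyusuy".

Attach number dual -esh → shoyusuyesh.
aspect = perfective: zero marking, form stays shoyusuyesh.
Attach evidentiality witnessed -n → shoyusuyeshn.
Attach mood conditional -chas → shoyusuyeshnchas.
Apply vowel harmony: shoyusuyeshnchas → shoyusuyashnchas.
Vowel deletion: no change.

shoyusuyashnchas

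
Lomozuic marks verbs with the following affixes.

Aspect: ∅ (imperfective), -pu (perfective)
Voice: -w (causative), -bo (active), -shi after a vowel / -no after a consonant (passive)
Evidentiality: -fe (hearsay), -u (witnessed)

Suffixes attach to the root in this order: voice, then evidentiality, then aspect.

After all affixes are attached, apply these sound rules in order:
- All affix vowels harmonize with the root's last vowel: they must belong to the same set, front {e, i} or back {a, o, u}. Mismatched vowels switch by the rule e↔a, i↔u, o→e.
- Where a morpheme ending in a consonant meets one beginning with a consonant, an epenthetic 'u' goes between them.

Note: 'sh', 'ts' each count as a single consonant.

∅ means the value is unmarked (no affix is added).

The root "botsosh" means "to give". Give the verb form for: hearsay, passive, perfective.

botsoshunofapu

Attach voice passive -no (after consonant 'sh') → botsoshno.
Attach evidentiality hearsay -fe → botsoshnofe.
Attach aspect perfective -pu → botsoshnofepu.
Apply vowel harmony: botsoshnofepu → botsoshnofapu.
Apply epenthesis: botsoshnofapu → botsoshunofapu.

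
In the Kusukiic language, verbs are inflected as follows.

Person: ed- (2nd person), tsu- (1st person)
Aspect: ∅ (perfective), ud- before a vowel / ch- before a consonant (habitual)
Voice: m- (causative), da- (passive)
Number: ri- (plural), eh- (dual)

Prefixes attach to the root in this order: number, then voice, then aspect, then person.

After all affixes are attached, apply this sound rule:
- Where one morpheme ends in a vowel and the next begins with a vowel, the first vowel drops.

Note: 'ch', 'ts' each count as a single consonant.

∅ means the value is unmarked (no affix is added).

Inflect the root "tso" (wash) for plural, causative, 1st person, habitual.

Attach number plural ri- → ritso.
Attach voice causative m- → mritso.
Attach aspect habitual ch- (before consonant 'm') → chmritso.
Attach person 1st person tsu- → tsuchmritso.
Vowel deletion: no change.

tsuchmritso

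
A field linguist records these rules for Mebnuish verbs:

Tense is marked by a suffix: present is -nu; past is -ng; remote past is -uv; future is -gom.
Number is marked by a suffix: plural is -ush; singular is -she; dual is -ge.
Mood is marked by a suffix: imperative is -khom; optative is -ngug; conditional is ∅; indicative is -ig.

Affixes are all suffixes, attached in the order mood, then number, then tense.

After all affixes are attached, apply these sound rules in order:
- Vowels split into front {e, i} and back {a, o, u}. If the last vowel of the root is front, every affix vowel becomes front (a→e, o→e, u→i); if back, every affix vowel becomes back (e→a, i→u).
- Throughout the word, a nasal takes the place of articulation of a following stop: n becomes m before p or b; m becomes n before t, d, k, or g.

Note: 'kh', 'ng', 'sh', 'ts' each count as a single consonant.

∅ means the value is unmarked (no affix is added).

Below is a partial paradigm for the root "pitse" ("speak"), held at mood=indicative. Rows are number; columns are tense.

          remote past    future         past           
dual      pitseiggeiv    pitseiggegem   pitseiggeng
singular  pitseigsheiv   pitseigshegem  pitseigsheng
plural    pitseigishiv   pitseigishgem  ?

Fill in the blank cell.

Attach mood indicative -ig → pitseig.
Attach number plural -ush → pitseigush.
Attach tense past -ng → pitseigushng.
Apply vowel harmony: pitseigushng → pitseigishng.
Nasal assimilation: no change.

pitseigishng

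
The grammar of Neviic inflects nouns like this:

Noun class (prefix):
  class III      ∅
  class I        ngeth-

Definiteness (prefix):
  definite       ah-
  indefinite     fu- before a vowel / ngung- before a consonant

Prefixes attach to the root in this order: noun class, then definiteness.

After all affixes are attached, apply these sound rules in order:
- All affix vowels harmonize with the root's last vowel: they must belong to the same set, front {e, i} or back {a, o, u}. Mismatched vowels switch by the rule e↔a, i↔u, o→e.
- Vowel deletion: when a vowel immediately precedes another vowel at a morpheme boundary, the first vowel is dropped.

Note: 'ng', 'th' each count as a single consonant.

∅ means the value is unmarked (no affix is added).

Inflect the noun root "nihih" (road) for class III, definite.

noun class = class III: zero marking, form stays nihih.
Attach definiteness definite ah- → ahnihih.
Apply vowel harmony: ahnihih → ehnihih.
Vowel deletion: no change.

ehnihih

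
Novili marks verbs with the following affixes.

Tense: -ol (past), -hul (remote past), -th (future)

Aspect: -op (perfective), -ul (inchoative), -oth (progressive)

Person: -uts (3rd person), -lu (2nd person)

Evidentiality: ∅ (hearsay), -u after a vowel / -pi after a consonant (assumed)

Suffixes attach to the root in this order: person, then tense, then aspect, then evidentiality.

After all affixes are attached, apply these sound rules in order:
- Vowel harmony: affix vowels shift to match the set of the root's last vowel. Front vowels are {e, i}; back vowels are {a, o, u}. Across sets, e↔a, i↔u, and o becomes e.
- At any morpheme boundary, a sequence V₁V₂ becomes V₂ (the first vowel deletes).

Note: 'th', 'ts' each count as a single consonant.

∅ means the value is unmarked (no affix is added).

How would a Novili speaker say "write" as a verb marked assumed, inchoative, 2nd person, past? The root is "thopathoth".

thopathothlolulpu

Attach person 2nd person -lu → thopathothlu.
Attach tense past -ol → thopathothluol.
Attach aspect inchoative -ul → thopathothluolul.
Attach evidentiality assumed -pi (after consonant 'l') → thopathothluolulpi.
Apply vowel harmony: thopathothluolulpi → thopathothluolulpu.
Apply vowel deletion: thopathothluolulpu → thopathothlolulpu.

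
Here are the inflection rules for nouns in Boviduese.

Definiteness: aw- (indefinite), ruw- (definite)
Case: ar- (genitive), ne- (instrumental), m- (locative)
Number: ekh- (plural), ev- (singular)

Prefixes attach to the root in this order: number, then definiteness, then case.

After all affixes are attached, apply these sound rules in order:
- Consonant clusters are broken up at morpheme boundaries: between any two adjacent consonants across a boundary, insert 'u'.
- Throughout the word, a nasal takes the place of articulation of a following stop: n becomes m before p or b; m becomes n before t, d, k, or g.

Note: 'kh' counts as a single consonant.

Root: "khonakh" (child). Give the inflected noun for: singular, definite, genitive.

aruruwevukhonakh

Attach number singular ev- → evkhonakh.
Attach definiteness definite ruw- → ruwevkhonakh.
Attach case genitive ar- → arruwevkhonakh.
Apply epenthesis: arruwevkhonakh → aruruwevukhonakh.
Nasal assimilation: no change.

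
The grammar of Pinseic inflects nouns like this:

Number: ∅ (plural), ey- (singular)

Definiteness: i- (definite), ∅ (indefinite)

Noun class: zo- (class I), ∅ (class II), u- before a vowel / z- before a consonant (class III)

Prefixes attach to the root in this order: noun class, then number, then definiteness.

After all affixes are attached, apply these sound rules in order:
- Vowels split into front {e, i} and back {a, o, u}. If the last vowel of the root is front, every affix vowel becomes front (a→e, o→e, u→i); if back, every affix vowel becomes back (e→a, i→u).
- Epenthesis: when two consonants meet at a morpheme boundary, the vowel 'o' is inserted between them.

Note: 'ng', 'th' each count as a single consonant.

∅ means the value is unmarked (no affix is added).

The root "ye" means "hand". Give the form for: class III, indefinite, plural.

zoye

Attach noun class class III z- (before consonant 'y') → zye.
number = plural: zero marking, form stays zye.
definiteness = indefinite: zero marking, form stays zye.
Vowel harmony: no change.
Apply epenthesis: zye → zoye.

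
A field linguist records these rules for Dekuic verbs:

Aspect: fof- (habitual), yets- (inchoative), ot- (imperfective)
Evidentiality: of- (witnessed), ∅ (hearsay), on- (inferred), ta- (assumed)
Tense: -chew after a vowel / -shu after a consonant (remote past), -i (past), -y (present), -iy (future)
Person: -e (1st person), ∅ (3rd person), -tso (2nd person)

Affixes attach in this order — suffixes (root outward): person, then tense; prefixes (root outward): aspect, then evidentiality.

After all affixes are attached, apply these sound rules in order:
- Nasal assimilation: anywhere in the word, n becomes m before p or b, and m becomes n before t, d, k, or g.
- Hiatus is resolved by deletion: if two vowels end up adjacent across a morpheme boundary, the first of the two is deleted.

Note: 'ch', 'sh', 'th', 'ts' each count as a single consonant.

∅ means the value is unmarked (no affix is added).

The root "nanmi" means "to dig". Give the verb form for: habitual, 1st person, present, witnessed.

offofnanmey

Attach person 1st person -e → nanmie.
Attach aspect habitual fof- → fofnanmie.
Attach tense present -y → fofnanmiey.
Attach evidentiality witnessed of- → offofnanmiey.
Nasal assimilation: no change.
Apply vowel deletion: offofnanmiey → offofnanmey.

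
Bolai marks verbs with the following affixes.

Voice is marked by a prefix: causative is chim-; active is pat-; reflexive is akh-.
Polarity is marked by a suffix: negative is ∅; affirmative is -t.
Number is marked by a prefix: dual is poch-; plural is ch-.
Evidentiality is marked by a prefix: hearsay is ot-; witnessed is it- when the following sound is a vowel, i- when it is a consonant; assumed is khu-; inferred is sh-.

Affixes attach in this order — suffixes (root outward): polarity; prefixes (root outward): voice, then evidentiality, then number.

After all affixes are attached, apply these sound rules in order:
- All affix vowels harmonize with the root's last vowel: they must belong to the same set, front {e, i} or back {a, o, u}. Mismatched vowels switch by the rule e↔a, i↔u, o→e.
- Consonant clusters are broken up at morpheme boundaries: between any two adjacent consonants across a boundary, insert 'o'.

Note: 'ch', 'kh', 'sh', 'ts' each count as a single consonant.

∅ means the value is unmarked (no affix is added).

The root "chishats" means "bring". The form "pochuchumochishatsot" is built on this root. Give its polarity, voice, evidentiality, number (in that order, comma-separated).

Segment: poch-i-chim-chishats-t.
polarity: -t → affirmative.
voice: chim- → causative.
evidentiality: it/i- → witnessed.
number: poch- → dual.

affirmative, causative, witnessed, dual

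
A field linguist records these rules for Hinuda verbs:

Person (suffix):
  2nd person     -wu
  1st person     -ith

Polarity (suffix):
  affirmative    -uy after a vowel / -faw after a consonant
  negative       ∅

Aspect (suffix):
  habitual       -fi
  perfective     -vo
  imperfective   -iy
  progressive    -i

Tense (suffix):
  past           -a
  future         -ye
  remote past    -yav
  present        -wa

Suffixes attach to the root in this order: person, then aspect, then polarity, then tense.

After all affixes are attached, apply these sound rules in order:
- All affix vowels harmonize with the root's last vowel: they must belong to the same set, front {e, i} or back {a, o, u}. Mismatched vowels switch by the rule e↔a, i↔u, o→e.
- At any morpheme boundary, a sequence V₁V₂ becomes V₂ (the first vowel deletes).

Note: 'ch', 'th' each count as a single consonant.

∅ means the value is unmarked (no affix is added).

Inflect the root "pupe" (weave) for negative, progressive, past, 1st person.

pupithe

Attach person 1st person -ith → pupeith.
Attach aspect progressive -i → pupeithi.
polarity = negative: zero marking, form stays pupeithi.
Attach tense past -a → pupeithia.
Apply vowel harmony: pupeithia → pupeithie.
Apply vowel deletion: pupeithie → pupithe.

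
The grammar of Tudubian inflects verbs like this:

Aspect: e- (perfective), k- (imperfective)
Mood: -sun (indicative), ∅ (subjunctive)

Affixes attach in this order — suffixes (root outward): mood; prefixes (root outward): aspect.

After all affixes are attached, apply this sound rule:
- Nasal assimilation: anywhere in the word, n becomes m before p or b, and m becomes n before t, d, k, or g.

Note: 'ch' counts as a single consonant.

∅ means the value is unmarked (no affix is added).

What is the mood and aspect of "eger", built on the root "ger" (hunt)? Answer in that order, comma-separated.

Segment: e-ger.
mood: ∅ → subjunctive.
aspect: e- → perfective.

subjunctive, perfective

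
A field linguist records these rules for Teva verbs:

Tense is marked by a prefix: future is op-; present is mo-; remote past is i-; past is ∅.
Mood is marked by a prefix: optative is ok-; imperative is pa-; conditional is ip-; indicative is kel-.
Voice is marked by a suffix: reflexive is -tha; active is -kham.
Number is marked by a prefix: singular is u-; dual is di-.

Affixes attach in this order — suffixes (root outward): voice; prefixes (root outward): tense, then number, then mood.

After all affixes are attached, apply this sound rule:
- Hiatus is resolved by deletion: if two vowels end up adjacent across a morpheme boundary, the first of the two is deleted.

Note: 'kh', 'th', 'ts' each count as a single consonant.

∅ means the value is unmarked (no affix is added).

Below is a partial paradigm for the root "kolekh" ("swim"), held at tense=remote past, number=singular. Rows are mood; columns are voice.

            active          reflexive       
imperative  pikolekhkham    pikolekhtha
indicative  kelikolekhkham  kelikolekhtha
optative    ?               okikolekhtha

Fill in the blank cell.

Attach tense remote past i- → ikolekh.
Attach number singular u- → uikolekh.
Attach mood optative ok- → okuikolekh.
Attach voice active -kham → okuikolekhkham.
Apply vowel deletion: okuikolekhkham → okikolekhkham.

okikolekhkham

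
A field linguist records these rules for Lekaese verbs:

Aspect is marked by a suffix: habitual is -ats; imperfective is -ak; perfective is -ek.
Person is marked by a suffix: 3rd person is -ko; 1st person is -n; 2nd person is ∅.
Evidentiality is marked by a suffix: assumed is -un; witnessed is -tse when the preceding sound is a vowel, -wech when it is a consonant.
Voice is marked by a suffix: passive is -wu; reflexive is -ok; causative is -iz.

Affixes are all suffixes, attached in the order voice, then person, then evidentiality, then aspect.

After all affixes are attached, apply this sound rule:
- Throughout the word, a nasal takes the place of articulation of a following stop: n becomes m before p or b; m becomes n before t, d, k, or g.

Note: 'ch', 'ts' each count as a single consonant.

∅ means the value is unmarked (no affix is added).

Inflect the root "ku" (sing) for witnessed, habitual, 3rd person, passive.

kuwukotseats

Attach voice passive -wu → kuwu.
Attach person 3rd person -ko → kuwuko.
Attach evidentiality witnessed -tse (after vowel 'o') → kuwukotse.
Attach aspect habitual -ats → kuwukotseats.
Nasal assimilation: no change.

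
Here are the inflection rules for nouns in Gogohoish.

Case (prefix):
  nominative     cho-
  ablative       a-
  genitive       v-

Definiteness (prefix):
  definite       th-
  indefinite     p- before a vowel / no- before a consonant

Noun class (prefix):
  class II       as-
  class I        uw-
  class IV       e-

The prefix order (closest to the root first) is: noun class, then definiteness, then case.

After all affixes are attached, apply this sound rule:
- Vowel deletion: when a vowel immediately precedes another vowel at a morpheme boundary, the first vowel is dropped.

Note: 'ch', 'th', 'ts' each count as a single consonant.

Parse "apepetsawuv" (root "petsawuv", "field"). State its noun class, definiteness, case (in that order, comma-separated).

Segment: a-p-e-petsawuv.
noun class: e- → class IV.
definiteness: p/no- → indefinite.
case: a- → ablative.

class IV, indefinite, ablative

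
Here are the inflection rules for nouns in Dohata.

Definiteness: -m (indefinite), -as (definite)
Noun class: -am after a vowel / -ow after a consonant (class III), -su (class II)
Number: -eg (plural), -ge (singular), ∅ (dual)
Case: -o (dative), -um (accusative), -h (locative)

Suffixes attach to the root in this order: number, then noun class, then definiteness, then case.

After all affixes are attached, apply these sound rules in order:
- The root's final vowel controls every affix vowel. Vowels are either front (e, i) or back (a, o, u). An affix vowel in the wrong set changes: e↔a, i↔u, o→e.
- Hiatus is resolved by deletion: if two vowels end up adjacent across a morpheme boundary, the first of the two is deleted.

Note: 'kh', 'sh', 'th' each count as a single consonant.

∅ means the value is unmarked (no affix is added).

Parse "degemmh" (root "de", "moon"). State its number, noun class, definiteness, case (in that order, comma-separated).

singular, class III, indefinite, locative

Segment: de-ge-am-m-h.
number: -ge → singular.
noun class: -am/ow → class III.
definiteness: -m → indefinite.
case: -h → locative.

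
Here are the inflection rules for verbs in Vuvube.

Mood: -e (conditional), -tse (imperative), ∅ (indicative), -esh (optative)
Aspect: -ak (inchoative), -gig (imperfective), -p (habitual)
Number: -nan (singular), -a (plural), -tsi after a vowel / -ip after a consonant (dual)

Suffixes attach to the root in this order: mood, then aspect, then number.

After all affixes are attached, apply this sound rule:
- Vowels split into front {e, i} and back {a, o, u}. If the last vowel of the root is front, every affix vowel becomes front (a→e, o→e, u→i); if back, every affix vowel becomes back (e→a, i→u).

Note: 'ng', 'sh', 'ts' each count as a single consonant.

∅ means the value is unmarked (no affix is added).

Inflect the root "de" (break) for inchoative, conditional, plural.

Attach mood conditional -e → dee.
Attach aspect inchoative -ak → deeak.
Attach number plural -a → deeaka.
Apply vowel harmony: deeaka → deeeke.

deeeke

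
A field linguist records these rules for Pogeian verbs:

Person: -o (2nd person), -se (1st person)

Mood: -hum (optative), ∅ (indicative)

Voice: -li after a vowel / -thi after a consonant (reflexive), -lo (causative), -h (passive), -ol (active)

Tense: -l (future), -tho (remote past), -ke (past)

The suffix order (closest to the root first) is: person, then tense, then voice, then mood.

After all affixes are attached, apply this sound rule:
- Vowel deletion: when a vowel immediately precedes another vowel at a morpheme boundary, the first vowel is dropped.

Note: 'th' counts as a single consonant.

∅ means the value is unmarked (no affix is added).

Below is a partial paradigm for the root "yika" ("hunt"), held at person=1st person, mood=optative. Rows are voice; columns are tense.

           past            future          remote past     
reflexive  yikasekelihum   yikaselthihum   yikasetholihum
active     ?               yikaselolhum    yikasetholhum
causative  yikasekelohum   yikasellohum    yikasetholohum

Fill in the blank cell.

Attach person 1st person -se → yikase.
Attach tense past -ke → yikaseke.
Attach voice active -ol → yikasekeol.
Attach mood optative -hum → yikasekeolhum.
Apply vowel deletion: yikasekeolhum → yikasekolhum.

yikasekolhum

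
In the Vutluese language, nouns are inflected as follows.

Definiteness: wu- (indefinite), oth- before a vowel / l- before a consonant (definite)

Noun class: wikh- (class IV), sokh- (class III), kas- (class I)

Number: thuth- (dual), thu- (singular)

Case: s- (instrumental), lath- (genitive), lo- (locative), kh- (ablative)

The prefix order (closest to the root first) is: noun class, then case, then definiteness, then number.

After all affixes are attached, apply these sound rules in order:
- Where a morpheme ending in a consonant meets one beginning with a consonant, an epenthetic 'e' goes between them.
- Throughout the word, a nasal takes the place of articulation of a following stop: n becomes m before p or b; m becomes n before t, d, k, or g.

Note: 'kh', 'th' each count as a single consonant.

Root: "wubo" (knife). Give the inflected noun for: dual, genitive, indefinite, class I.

Attach noun class class I kas- → kaswubo.
Attach case genitive lath- → lathkaswubo.
Attach definiteness indefinite wu- → wulathkaswubo.
Attach number dual thuth- → thuthwulathkaswubo.
Apply epenthesis: thuthwulathkaswubo → thuthewulathekasewubo.
Nasal assimilation: no change.

thuthewulathekasewubo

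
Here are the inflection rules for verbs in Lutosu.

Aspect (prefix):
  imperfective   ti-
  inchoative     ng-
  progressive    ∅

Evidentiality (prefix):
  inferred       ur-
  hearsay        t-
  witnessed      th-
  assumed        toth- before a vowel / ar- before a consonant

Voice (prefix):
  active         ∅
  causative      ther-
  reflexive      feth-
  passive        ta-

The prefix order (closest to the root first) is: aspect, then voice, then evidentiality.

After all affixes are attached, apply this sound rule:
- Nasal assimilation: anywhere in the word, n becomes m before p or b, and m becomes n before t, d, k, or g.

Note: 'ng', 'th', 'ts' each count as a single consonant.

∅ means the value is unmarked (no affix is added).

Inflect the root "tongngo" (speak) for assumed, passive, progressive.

aspect = progressive: zero marking, form stays tongngo.
Attach voice passive ta- → tatongngo.
Attach evidentiality assumed ar- (before consonant 't') → artatongngo.
Nasal assimilation: no change.

artatongngo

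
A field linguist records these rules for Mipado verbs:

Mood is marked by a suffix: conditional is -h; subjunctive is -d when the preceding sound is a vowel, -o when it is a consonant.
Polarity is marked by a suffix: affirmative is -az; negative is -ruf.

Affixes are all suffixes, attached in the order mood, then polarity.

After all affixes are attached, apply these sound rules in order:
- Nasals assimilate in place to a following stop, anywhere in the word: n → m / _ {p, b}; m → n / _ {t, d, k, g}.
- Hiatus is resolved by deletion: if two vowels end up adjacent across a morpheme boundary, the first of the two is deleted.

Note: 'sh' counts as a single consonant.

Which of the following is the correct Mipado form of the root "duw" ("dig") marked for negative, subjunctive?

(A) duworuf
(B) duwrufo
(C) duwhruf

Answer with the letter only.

A

Attach mood subjunctive -o (after consonant 'w') → duwo.
Attach polarity negative -ruf → duworuf.
Nasal assimilation: no change.
Vowel deletion: no change.
So the correct form is duworuf, option (A).
(B) duwrufo is wrong: it has the affixes in the wrong order.
(C) duwhruf is wrong: it uses conditional instead of subjunctive for mood.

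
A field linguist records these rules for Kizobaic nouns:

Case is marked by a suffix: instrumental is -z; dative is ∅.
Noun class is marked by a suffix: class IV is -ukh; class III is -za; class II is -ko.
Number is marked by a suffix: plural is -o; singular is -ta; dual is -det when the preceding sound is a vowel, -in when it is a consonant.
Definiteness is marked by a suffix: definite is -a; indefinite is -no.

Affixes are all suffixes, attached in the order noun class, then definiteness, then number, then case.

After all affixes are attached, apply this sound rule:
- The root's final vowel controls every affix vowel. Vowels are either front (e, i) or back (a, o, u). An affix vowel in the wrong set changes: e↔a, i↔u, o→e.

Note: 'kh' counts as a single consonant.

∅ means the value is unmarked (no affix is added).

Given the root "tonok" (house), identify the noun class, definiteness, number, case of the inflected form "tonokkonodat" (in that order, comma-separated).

class II, indefinite, dual, dative

Segment: tonok-ko-no-det.
noun class: -ko → class II.
definiteness: -no → indefinite.
number: -det/in → dual.
case: ∅ → dative.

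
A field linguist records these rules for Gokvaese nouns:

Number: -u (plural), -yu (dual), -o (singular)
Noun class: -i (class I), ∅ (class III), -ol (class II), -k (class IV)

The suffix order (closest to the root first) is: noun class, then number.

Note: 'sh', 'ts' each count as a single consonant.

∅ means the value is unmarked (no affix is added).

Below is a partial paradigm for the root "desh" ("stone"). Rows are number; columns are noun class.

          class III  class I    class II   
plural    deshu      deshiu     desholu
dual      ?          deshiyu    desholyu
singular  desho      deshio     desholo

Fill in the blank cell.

deshyu

noun class = class III: zero marking, form stays desh.
Attach number dual -yu → deshyu.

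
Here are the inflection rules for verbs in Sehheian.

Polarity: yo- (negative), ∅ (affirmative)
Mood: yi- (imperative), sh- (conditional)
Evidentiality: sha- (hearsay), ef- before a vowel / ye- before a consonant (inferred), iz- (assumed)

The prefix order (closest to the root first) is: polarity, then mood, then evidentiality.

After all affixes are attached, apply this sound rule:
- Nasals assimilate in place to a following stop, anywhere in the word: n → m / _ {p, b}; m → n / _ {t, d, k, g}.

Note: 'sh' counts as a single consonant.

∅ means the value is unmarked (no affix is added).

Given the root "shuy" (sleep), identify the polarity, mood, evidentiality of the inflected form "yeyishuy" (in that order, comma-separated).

affirmative, imperative, inferred

Segment: ye-yi-shuy.
polarity: ∅ → affirmative.
mood: yi- → imperative.
evidentiality: ef/ye- → inferred.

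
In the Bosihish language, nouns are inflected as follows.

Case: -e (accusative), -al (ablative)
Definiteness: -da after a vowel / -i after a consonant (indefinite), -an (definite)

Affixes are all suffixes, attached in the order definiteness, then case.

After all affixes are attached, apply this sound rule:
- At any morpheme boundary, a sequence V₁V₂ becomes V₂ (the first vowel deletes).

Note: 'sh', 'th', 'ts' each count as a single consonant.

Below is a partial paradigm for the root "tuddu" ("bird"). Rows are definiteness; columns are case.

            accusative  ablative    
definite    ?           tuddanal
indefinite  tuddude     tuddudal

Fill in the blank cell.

tuddane

Attach definiteness definite -an → tudduan.
Attach case accusative -e → tudduane.
Apply vowel deletion: tudduane → tuddane.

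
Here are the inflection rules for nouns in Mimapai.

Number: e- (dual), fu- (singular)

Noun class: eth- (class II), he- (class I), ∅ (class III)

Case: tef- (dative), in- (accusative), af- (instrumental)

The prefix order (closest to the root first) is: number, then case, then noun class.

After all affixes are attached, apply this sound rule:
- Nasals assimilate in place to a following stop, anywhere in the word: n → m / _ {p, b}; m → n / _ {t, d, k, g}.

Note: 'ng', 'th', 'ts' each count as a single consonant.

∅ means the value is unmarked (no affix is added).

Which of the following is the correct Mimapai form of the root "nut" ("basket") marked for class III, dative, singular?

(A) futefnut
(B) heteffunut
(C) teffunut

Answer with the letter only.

C

Attach number singular fu- → funut.
Attach case dative tef- → teffunut.
noun class = class III: zero marking, form stays teffunut.
Nasal assimilation: no change.
So the correct form is teffunut, option (C).
(B) heteffunut is wrong: it uses class I instead of class III for noun class.
(A) futefnut is wrong: it has the affixes in the wrong order.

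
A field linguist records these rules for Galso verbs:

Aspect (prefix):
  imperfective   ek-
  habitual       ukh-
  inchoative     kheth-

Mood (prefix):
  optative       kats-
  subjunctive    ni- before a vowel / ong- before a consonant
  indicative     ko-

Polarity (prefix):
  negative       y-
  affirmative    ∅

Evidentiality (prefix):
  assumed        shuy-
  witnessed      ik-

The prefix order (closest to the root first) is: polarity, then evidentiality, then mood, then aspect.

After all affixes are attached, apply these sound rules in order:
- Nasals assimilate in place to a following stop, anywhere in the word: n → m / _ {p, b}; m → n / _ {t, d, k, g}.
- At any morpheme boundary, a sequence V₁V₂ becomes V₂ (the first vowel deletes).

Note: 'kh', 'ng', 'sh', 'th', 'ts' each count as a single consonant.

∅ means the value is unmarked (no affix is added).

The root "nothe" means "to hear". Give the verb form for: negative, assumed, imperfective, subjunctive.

ekongshuyynothe

Attach polarity negative y- → ynothe.
Attach evidentiality assumed shuy- → shuyynothe.
Attach mood subjunctive ong- (before consonant 'sh') → ongshuyynothe.
Attach aspect imperfective ek- → ekongshuyynothe.
Nasal assimilation: no change.
Vowel deletion: no change.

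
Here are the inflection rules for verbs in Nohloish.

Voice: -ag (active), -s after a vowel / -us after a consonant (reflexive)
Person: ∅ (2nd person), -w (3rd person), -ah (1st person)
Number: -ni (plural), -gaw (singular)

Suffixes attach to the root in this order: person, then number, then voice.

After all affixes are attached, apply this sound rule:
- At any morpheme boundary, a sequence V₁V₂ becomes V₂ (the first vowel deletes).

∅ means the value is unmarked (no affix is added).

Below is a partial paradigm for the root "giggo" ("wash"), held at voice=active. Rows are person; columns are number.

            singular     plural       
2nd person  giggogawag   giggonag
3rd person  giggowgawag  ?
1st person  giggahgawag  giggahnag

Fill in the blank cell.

Attach person 3rd person -w → giggow.
Attach number plural -ni → giggowni.
Attach voice active -ag → giggowniag.
Apply vowel deletion: giggowniag → giggownag.

giggownag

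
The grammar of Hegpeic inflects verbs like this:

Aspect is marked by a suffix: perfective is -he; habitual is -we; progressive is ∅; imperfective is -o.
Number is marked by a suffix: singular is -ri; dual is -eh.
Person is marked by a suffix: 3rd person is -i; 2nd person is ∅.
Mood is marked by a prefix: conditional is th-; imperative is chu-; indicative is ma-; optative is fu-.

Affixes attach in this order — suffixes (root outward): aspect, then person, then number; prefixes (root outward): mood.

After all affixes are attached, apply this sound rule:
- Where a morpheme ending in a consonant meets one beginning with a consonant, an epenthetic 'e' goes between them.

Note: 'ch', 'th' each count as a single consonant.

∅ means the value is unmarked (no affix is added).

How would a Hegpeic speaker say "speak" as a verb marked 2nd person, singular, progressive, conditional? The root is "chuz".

aspect = progressive: zero marking, form stays chuz.
Attach mood conditional th- → thchuz.
person = 2nd person: zero marking, form stays thchuz.
Attach number singular -ri → thchuzri.
Apply epenthesis: thchuzri → thechuzeri.

thechuzeri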